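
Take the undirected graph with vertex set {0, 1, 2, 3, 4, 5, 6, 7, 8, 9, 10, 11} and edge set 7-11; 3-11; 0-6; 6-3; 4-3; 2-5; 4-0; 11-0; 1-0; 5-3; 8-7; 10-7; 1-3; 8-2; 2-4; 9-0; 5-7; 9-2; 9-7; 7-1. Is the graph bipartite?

Color {1, 4, 5, 6, 8, 9, 10, 11} black and {0, 2, 3, 7} white. No edge joins two same-colored vertices, so the graph is bipartite.

Yes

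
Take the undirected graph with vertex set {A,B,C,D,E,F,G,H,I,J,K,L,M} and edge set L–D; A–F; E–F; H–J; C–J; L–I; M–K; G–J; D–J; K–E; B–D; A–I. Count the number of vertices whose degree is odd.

Degrees: A:2, B:1, C:1, D:3, E:2, F:2, G:1, H:1, I:2, J:4, K:2, L:2, M:1
Odd-degree vertices: B, C, D, G, H, M.

6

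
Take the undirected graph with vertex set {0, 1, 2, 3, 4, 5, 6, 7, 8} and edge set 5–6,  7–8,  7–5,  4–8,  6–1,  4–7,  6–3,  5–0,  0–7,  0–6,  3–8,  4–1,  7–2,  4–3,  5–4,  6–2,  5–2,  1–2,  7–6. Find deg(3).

Neighbors of 3: 4, 6, 8.

3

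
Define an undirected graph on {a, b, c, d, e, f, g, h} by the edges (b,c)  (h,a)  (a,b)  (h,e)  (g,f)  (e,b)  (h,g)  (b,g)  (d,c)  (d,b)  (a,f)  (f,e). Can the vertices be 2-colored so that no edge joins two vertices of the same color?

No

d-c-b-d is an odd cycle (length 3), and a bipartite graph can contain only even cycles.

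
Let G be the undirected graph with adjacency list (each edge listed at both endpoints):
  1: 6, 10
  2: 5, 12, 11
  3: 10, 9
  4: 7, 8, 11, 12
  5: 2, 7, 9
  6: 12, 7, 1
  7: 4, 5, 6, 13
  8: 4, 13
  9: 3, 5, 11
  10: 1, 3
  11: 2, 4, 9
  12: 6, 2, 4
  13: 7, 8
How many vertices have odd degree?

Degrees: 1:2, 2:3, 3:2, 4:4, 5:3, 6:3, 7:4, 8:2, 9:3, 10:2, 11:3, 12:3, 13:2
Odd-degree vertices: 2, 5, 6, 9, 11, 12.

6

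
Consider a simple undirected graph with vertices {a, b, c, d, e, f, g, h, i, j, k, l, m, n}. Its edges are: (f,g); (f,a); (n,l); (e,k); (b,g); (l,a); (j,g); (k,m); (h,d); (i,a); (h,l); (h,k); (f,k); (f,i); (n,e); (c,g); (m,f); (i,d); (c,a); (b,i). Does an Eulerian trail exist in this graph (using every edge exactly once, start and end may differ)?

No

Degrees: a:4, b:2, c:2, d:2, e:2, f:5, g:4, h:3, i:4, j:1, k:4, l:3, m:2, n:2
Odd-degree vertices: f, h, j, l (4 total).
An Eulerian trail requires 0 or 2 odd-degree vertices; here there are 4.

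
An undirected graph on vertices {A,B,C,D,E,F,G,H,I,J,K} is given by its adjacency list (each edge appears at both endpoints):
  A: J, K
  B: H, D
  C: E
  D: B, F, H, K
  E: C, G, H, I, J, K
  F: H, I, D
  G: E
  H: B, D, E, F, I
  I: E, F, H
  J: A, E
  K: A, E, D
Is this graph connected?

Yes

Starting from A and exploring outward reaches every vertex (A, K, J, E, D, H, G, I, C, F, B); the graph is connected.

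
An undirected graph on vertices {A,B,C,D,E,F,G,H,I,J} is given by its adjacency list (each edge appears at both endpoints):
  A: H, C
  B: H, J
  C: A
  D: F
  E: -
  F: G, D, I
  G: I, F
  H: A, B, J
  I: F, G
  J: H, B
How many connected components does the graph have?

Component: {E}
Component: {D, F, G, I}
Component: {A, B, C, H, J}

3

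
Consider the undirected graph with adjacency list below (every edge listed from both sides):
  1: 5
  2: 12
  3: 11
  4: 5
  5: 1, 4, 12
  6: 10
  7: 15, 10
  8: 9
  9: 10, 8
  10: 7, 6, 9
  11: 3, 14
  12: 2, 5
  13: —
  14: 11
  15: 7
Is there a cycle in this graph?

The graph has 15 vertices, 11 edges, and 4 connected components.
A forest on 15 vertices with 4 components has exactly 11 edges, which matches — so no cycle.

No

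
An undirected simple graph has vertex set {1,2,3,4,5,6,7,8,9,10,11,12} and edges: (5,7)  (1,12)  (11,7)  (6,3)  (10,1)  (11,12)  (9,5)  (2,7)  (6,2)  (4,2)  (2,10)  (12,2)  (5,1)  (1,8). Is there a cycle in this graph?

The graph has 12 vertices, 14 edges, and 1 connected component.
Since 14 > 12 - 1, a cycle must exist; for instance 1-10-2-7-5-1.

Yes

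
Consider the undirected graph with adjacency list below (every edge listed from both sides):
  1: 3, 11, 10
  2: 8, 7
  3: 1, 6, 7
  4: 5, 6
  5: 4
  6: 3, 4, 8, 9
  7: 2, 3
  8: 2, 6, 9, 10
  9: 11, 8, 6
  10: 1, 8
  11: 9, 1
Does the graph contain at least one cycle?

|V| = 11, |E| = 14, number of components = 1.
One cycle is 1-10-8-6-9-11-1.

Yes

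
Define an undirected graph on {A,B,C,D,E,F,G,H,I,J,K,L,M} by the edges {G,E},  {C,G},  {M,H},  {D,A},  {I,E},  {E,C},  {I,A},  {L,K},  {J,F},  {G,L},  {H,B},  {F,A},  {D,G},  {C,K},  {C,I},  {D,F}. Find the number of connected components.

Component: {B, H, M}
Component: {A, C, D, E, F, G, I, J, K, L}

2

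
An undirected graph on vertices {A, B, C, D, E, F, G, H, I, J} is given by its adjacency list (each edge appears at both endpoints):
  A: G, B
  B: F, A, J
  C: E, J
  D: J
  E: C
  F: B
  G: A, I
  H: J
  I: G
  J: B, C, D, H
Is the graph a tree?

Yes

|V| = 10, |E| = 9.
It is connected with exactly 9 edges, hence acyclic — it is a tree.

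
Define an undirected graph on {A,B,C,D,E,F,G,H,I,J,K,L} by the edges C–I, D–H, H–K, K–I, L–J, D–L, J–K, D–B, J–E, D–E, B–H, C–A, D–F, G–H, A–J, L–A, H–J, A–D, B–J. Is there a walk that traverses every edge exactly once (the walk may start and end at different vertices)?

No

Degrees: A:4, B:3, C:2, D:6, E:2, F:1, G:1, H:5, I:2, J:6, K:3, L:3
Odd-degree vertices: B, F, G, H, K, L (6 total).
An Eulerian trail requires 0 or 2 odd-degree vertices; here there are 6.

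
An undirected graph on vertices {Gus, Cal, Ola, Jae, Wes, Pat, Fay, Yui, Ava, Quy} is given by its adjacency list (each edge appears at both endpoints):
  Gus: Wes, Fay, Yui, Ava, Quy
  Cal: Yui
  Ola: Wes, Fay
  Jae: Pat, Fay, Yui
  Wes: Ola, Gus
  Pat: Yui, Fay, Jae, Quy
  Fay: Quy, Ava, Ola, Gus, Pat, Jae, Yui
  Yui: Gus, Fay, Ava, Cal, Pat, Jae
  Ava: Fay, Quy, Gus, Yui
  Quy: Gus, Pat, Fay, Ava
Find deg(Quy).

4

Neighbors of Quy: Gus, Pat, Fay, Ava.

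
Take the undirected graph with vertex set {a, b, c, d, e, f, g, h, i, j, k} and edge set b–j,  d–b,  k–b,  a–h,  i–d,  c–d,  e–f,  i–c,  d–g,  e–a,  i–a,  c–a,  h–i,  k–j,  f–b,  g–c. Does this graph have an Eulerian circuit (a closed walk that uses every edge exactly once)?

Yes

Degrees: a:4, b:4, c:4, d:4, e:2, f:2, g:2, h:2, i:4, j:2, k:2
Every vertex has even degree and the edges form a single connected piece, so an Eulerian circuit exists.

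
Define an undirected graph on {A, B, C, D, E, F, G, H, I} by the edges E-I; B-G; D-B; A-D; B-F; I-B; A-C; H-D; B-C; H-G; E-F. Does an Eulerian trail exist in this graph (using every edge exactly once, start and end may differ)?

Degrees: A:2, B:5, C:2, D:3, E:2, F:2, G:2, H:2, I:2
Odd-degree vertices: B, D (2 total).
The non-isolated vertices are connected and exactly 2 have odd degree, so an Eulerian trail exists (from B to D).

Yes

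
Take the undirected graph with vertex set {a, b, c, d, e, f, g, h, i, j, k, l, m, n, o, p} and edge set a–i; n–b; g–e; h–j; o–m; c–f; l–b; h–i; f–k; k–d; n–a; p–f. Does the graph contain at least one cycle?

No

The graph has 16 vertices, 12 edges, and 4 connected components.
Since 12 = 16 - 4, the graph is a forest and contains no cycle.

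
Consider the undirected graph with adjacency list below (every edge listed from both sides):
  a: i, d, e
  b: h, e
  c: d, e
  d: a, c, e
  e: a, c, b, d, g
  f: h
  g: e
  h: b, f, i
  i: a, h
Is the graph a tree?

The graph has 9 vertices and 11 edges.
A tree on 9 vertices has exactly 8 edges; this graph has 11, so it contains a cycle and is not a tree.

No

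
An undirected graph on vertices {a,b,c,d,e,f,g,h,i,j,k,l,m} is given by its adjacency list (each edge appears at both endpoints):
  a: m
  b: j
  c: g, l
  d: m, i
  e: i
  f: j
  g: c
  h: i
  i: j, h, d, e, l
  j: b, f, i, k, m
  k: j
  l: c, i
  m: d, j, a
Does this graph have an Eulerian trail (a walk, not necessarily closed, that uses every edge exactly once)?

Degrees: a:1, b:1, c:2, d:2, e:1, f:1, g:1, h:1, i:5, j:5, k:1, l:2, m:3
Odd-degree vertices: a, b, e, f, g, h, i, j, k, m (10 total).
An Eulerian trail requires 0 or 2 odd-degree vertices; here there are 10.

No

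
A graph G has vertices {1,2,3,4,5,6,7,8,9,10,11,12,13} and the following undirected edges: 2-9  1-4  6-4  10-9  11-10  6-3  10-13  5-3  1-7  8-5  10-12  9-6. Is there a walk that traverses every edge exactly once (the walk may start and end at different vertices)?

No

Degrees: 1:2, 2:1, 3:2, 4:2, 5:2, 6:3, 7:1, 8:1, 9:3, 10:4, 11:1, 12:1, 13:1
Odd-degree vertices: 2, 6, 7, 8, 9, 11, 12, 13 (8 total).
With 8 odd-degree vertices (more than two), no single trail can use every edge.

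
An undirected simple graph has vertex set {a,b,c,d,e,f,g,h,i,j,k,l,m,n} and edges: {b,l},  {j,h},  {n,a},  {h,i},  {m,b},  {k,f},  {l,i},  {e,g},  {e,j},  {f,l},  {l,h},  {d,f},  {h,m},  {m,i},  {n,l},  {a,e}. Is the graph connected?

Component: {c}
Component: {a, b, d, e, f, g, h, i, j, k, l, m, n}
There are 2 separate components, so the graph is not connected.

No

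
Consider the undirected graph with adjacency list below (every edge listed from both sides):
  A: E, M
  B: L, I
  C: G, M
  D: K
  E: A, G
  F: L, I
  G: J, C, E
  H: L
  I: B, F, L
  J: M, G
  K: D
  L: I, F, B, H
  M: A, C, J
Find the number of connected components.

3

Component: {D, K}
Component: {B, F, H, I, L}
Component: {A, C, E, G, J, M}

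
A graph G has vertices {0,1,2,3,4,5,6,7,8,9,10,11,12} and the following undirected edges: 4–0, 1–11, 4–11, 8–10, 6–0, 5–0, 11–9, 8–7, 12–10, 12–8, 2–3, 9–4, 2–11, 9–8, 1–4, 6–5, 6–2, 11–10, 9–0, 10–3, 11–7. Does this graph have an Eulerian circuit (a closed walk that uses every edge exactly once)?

No

Degrees: 0:4, 1:2, 2:3, 3:2, 4:4, 5:2, 6:3, 7:2, 8:4, 9:4, 10:4, 11:6, 12:2
2, 6 have odd degree; an Eulerian circuit needs every degree to be even, so none exists.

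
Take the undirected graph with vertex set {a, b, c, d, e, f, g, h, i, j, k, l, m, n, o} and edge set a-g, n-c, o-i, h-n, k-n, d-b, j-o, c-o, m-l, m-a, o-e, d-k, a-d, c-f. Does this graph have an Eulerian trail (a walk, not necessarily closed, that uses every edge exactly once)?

No

Degrees: a:3, b:1, c:3, d:3, e:1, f:1, g:1, h:1, i:1, j:1, k:2, l:1, m:2, n:3, o:4
Odd-degree vertices: a, b, c, d, e, f, g, h, i, j, l, n (12 total).
With 12 odd-degree vertices (more than two), no single trail can use every edge.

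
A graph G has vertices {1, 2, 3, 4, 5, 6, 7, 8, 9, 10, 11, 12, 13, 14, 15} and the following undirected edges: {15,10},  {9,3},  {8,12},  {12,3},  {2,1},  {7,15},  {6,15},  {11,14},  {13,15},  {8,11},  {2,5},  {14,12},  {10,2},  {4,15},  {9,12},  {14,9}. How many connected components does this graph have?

2

Component: {3, 8, 9, 11, 12, 14}
Component: {1, 2, 4, 5, 6, 7, 10, 13, 15}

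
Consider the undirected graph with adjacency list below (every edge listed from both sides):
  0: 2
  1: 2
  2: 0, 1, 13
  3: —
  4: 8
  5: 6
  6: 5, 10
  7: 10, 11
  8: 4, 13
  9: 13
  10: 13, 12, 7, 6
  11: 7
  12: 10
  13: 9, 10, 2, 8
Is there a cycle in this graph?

|V| = 14, |E| = 12, number of components = 2.
A forest on 14 vertices with 2 components has exactly 12 edges, which matches — so no cycle.

No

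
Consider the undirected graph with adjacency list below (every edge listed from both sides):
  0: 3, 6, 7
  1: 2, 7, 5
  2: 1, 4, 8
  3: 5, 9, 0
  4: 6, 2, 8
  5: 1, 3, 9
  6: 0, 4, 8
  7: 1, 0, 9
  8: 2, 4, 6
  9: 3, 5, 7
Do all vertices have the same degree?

Degrees: 0:3, 1:3, 2:3, 3:3, 4:3, 5:3, 6:3, 7:3, 8:3, 9:3
Every vertex has degree 3, so the graph is 3-regular.

Yes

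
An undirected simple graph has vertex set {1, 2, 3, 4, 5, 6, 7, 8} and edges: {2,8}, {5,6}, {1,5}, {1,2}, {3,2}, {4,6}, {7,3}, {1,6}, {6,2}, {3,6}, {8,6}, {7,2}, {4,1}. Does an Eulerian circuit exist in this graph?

Degrees: 1:4, 2:5, 3:3, 4:2, 5:2, 6:6, 7:2, 8:2
Vertices with odd degree: 2, 3. An Eulerian circuit requires all degrees even.

No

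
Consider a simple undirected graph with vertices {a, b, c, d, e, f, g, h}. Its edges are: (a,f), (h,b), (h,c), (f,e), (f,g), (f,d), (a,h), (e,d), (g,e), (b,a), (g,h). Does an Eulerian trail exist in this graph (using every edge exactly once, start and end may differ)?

Degrees: a:3, b:2, c:1, d:2, e:3, f:4, g:3, h:4
Odd-degree vertices: a, c, e, g (4 total).
With 4 odd-degree vertices (more than two), no single trail can use every edge.

No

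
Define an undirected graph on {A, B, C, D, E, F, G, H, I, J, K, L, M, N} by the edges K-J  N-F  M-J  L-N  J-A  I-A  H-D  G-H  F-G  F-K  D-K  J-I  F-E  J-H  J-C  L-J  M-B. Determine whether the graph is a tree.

No

The graph has 14 vertices and 17 edges.
A tree on 14 vertices has exactly 13 edges; this graph has 17, so it contains a cycle and is not a tree.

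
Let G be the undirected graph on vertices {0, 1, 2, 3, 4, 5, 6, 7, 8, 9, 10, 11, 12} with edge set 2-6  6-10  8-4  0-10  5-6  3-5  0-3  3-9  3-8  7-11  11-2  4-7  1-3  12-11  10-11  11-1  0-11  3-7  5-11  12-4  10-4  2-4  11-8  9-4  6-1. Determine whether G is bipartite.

No

10-0-3-9-4-10 is an odd cycle (length 5), and a bipartite graph can contain only even cycles.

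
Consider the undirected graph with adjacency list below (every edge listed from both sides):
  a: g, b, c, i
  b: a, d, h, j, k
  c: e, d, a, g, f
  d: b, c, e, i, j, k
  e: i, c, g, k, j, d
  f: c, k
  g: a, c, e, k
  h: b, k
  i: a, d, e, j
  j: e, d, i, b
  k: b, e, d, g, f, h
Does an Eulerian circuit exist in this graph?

Degrees: a:4, b:5, c:5, d:6, e:6, f:2, g:4, h:2, i:4, j:4, k:6
Vertices with odd degree: b, c. An Eulerian circuit requires all degrees even.

No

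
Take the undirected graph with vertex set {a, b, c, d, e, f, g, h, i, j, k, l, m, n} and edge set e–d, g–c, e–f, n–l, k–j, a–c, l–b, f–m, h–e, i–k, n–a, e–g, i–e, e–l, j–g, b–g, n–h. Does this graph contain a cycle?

Yes

|V| = 14, |E| = 17, number of components = 1.
Since 17 > 14 - 1, a cycle must exist; for instance e-h-n-l-e.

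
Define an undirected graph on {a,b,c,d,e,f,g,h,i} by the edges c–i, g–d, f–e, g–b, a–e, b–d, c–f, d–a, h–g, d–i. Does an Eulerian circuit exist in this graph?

No

Degrees: a:2, b:2, c:2, d:4, e:2, f:2, g:3, h:1, i:2
Vertices with odd degree: g, h. An Eulerian circuit requires all degrees even.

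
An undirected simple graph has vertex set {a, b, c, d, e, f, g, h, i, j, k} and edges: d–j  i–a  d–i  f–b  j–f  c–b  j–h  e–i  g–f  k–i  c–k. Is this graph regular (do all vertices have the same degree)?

No

Degrees: a:1, b:2, c:2, d:2, e:1, f:3, g:1, h:1, i:4, j:3, k:2
Degrees are not all equal (e.g. deg(a)=1 but deg(i)=4); not regular.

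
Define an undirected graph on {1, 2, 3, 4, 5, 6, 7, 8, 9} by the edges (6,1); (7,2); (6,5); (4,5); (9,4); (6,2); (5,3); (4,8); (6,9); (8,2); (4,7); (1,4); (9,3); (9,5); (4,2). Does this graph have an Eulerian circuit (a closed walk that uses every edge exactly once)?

Degrees: 1:2, 2:4, 3:2, 4:6, 5:4, 6:4, 7:2, 8:2, 9:4
All degrees are even and the non-isolated vertices are connected — an Eulerian circuit exists.

Yes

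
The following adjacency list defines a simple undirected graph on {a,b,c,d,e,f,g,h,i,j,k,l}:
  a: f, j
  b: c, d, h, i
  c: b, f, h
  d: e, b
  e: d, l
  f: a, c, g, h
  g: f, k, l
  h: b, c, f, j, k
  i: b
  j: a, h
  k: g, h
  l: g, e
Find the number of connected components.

1

Component: {a, b, c, d, e, f, g, h, i, j, k, l}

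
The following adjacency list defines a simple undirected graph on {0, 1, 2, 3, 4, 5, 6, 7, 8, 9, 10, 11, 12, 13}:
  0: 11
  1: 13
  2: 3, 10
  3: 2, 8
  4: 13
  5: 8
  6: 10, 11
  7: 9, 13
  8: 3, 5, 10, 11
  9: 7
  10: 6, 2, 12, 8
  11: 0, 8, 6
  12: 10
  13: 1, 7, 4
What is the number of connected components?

2

Component: {1, 4, 7, 9, 13}
Component: {0, 2, 3, 5, 6, 8, 10, 11, 12}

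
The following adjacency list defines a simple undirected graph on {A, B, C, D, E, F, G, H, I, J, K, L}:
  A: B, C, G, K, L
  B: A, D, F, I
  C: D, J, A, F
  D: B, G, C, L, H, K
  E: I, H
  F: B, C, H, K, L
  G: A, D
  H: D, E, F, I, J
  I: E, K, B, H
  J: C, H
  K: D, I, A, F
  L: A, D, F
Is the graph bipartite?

No

The cycle I-E-H-I has length 3, which is odd, so the graph is not bipartite.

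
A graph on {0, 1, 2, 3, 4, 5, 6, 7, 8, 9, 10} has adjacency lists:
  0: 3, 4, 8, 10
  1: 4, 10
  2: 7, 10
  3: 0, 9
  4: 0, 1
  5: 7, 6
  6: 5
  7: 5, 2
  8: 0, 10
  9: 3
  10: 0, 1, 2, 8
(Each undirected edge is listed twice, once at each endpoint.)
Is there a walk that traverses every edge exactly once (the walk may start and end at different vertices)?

Degrees: 0:4, 1:2, 2:2, 3:2, 4:2, 5:2, 6:1, 7:2, 8:2, 9:1, 10:4
Odd-degree vertices: 6, 9 (2 total).
With 2 odd-degree vertices and all edges in one connected piece, an Eulerian trail exists (from 6 to 9).

Yes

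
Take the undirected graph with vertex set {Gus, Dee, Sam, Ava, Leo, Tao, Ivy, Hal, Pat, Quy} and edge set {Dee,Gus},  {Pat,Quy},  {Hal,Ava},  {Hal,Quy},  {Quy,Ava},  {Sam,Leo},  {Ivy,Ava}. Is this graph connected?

Component: {Tao}
Component: {Gus, Dee}
Component: {Sam, Leo}
Component: {Ava, Ivy, Hal, Pat, Quy}
No edge joins these 4 groups, so the graph is disconnected.

No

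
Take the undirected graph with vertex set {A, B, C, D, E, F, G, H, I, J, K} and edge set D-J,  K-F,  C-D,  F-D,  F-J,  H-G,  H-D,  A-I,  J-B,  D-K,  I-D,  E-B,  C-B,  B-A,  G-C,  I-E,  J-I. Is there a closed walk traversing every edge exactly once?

No

Degrees: A:2, B:4, C:3, D:6, E:2, F:3, G:2, H:2, I:4, J:4, K:2
Vertices with odd degree: C, F. An Eulerian circuit requires all degrees even.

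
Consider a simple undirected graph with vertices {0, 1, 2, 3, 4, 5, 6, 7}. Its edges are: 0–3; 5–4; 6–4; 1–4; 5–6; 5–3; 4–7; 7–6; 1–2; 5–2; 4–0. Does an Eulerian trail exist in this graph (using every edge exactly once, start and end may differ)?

Degrees: 0:2, 1:2, 2:2, 3:2, 4:5, 5:4, 6:3, 7:2
Odd-degree vertices: 4, 6 (2 total).
With 2 odd-degree vertices and all edges in one connected piece, an Eulerian trail exists (from 4 to 6).

Yes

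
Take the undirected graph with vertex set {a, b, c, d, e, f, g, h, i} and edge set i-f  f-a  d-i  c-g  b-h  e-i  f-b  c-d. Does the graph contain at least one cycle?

The graph has 9 vertices, 8 edges, and 1 connected component.
Since 8 = 9 - 1, the graph is a forest and contains no cycle.

No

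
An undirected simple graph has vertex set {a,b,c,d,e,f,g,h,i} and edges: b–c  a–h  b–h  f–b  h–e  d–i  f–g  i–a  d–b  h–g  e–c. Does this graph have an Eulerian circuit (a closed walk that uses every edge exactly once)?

Degrees: a:2, b:4, c:2, d:2, e:2, f:2, g:2, h:4, i:2
All degrees are even and the non-isolated vertices are connected — an Eulerian circuit exists.

Yes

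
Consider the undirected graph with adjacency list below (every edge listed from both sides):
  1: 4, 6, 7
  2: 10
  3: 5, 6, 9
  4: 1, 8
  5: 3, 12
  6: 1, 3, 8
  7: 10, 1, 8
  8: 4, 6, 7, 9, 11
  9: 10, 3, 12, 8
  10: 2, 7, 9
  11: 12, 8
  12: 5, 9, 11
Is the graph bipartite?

Yes

Color {2, 4, 5, 6, 7, 9, 11} black and {1, 3, 8, 10, 12} white. No edge joins two same-colored vertices, so the graph is bipartite.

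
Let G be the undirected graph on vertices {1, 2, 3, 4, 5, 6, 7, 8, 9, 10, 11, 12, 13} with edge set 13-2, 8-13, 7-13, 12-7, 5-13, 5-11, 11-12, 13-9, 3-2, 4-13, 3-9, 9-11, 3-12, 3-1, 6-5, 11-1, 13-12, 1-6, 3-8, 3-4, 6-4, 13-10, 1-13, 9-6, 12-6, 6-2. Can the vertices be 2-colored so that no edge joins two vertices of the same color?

12-7-13-12 is an odd cycle (length 3), and a bipartite graph can contain only even cycles.

No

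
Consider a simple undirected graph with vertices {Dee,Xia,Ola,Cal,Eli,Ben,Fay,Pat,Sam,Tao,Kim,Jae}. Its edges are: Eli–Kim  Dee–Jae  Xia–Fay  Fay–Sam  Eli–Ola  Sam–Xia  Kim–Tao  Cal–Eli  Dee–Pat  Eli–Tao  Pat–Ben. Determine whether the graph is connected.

No

Component: {Xia, Fay, Sam}
Component: {Dee, Ben, Pat, Jae}
Component: {Ola, Cal, Eli, Tao, Kim}
There are 3 separate components, so the graph is not connected.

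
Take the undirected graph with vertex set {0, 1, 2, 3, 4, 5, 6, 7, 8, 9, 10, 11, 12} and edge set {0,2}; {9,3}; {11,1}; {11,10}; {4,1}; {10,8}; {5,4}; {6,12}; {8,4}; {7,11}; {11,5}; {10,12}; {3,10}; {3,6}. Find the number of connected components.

Component: {0, 2}
Component: {1, 3, 4, 5, 6, 7, 8, 9, 10, 11, 12}

2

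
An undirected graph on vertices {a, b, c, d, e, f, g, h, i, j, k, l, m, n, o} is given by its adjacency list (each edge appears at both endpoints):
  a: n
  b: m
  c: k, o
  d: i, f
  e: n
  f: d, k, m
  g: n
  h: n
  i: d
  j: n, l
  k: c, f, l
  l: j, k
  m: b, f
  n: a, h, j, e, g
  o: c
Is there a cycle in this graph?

No

|V| = 15, |E| = 14, number of components = 1.
Since 14 = 15 - 1, the graph is a forest and contains no cycle.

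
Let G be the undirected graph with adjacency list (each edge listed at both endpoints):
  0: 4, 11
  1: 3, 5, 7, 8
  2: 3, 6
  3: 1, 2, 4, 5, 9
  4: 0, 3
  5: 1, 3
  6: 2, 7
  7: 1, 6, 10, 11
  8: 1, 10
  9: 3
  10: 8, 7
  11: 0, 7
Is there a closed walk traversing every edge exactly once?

No

Degrees: 0:2, 1:4, 2:2, 3:5, 4:2, 5:2, 6:2, 7:4, 8:2, 9:1, 10:2, 11:2
3, 9 have odd degree; an Eulerian circuit needs every degree to be even, so none exists.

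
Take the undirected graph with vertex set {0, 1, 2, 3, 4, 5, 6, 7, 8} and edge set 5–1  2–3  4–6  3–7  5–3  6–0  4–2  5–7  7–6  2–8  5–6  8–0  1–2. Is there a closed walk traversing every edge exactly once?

No

Degrees: 0:2, 1:2, 2:4, 3:3, 4:2, 5:4, 6:4, 7:3, 8:2
Vertices with odd degree: 3, 7. An Eulerian circuit requires all degrees even.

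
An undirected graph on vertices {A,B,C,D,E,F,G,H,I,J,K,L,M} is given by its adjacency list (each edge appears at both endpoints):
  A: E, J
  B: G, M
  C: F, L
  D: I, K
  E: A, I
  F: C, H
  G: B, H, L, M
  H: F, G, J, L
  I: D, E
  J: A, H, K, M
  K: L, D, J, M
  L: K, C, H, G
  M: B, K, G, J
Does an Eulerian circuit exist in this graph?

Degrees: A:2, B:2, C:2, D:2, E:2, F:2, G:4, H:4, I:2, J:4, K:4, L:4, M:4
All degrees are even and the non-isolated vertices are connected — an Eulerian circuit exists.

Yes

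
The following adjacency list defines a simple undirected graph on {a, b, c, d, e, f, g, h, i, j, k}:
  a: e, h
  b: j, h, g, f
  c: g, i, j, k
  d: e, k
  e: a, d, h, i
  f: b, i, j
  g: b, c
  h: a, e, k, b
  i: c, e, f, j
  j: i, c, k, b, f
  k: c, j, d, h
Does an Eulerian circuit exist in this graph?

Degrees: a:2, b:4, c:4, d:2, e:4, f:3, g:2, h:4, i:4, j:5, k:4
f, j have odd degree; an Eulerian circuit needs every degree to be even, so none exists.

No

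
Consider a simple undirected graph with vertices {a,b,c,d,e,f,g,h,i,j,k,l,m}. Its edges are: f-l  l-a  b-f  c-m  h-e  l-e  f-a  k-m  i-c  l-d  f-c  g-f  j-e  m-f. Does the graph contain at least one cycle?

Yes

|V| = 13, |E| = 14, number of components = 1.
Since 14 > 13 - 1, a cycle must exist; for instance a-f-l-a.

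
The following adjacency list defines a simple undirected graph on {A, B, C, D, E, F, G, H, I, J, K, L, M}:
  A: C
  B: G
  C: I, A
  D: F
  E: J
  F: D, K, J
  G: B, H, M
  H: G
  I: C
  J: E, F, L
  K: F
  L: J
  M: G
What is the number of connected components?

3

Component: {A, C, I}
Component: {B, G, H, M}
Component: {D, E, F, J, K, L}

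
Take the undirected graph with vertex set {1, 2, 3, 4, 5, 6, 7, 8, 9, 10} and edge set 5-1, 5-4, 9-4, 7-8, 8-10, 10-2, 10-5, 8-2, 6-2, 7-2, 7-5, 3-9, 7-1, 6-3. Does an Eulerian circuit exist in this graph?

No

Degrees: 1:2, 2:4, 3:2, 4:2, 5:4, 6:2, 7:4, 8:3, 9:2, 10:3
8, 10 have odd degree; an Eulerian circuit needs every degree to be even, so none exists.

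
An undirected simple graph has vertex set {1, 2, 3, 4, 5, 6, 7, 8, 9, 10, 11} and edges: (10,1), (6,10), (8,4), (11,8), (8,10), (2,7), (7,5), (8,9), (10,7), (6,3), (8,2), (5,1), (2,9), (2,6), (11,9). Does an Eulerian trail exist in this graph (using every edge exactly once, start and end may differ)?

Degrees: 1:2, 2:4, 3:1, 4:1, 5:2, 6:3, 7:3, 8:5, 9:3, 10:4, 11:2
Odd-degree vertices: 3, 4, 6, 7, 8, 9 (6 total).
An Eulerian trail requires 0 or 2 odd-degree vertices; here there are 6.

No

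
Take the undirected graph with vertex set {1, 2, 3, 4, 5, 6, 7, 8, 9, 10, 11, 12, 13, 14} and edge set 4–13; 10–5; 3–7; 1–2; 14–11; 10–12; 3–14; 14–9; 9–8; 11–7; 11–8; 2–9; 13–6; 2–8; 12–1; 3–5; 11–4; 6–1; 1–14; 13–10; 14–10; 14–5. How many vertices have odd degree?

Degrees: 1:4, 2:3, 3:3, 4:2, 5:3, 6:2, 7:2, 8:3, 9:3, 10:4, 11:4, 12:2, 13:3, 14:6
Odd-degree vertices: 2, 3, 5, 8, 9, 13.

6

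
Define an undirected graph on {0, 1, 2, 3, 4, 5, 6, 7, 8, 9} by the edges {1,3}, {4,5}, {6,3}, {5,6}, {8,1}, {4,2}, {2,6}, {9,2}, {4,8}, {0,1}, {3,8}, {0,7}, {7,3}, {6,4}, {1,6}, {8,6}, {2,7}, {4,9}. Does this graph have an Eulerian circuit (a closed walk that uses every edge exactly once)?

Degrees: 0:2, 1:4, 2:4, 3:4, 4:5, 5:2, 6:6, 7:3, 8:4, 9:2
4, 7 have odd degree; an Eulerian circuit needs every degree to be even, so none exists.

No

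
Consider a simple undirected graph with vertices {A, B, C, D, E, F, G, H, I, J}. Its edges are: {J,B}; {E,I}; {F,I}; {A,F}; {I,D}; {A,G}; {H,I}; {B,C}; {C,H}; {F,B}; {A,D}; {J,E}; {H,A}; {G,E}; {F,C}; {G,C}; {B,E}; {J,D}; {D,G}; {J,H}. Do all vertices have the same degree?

Yes

Degrees: A:4, B:4, C:4, D:4, E:4, F:4, G:4, H:4, I:4, J:4
Every vertex has degree 4, so the graph is 4-regular.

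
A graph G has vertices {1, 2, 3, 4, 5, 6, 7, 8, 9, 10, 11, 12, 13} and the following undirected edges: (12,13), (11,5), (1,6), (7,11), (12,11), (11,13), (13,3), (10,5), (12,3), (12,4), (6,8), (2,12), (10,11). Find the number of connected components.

3

Component: {9}
Component: {1, 6, 8}
Component: {2, 3, 4, 5, 7, 10, 11, 12, 13}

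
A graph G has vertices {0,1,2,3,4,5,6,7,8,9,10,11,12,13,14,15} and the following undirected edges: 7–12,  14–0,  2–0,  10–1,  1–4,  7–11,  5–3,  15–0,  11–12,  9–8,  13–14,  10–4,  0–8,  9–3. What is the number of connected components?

Component: {6}
Component: {1, 4, 10}
Component: {7, 11, 12}
Component: {0, 2, 3, 5, 8, 9, 13, 14, 15}

4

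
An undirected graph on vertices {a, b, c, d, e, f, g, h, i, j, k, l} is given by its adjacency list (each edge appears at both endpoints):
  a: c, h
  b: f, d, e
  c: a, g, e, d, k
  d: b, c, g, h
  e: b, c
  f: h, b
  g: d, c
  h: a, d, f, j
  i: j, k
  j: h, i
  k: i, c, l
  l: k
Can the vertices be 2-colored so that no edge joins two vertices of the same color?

No

d-g-c-d is an odd cycle (length 3), and a bipartite graph can contain only even cycles.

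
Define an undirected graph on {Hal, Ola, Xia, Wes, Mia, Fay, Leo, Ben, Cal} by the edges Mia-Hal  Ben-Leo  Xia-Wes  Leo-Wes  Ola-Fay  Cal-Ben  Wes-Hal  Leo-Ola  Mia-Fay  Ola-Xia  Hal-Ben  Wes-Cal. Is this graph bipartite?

Yes

A valid 2-coloring puts {Ola, Wes, Mia, Ben} on one side and {Hal, Xia, Fay, Leo, Cal} on the other; every edge crosses between the two sides.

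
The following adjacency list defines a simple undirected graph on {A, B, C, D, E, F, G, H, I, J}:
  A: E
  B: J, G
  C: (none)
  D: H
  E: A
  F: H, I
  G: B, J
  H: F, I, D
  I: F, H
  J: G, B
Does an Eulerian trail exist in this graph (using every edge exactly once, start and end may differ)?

No

Degrees: A:1, B:2, C:0, D:1, E:1, F:2, G:2, H:3, I:2, J:2
Odd-degree vertices: A, D, E, H (4 total).
An Eulerian trail requires 0 or 2 odd-degree vertices; here there are 4.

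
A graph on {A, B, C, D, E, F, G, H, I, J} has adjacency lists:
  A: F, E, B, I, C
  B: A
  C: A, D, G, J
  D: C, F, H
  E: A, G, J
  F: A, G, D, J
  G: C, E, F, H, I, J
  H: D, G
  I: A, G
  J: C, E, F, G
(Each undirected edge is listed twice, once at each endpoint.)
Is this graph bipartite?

No

F-G-J-F is an odd cycle (length 3), and a bipartite graph can contain only even cycles.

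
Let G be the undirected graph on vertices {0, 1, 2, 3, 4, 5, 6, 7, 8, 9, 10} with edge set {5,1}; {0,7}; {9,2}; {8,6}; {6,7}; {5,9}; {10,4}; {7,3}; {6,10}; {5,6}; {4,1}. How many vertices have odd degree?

Degrees: 0:1, 1:2, 2:1, 3:1, 4:2, 5:3, 6:4, 7:3, 8:1, 9:2, 10:2
Odd-degree vertices: 0, 2, 3, 5, 7, 8.

6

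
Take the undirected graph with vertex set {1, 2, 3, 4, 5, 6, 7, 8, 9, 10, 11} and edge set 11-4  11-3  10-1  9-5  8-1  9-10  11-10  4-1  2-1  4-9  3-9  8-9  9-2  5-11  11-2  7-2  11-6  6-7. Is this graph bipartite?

Yes

Color {2, 3, 4, 5, 6, 8, 10} black and {1, 7, 9, 11} white. No edge joins two same-colored vertices, so the graph is bipartite.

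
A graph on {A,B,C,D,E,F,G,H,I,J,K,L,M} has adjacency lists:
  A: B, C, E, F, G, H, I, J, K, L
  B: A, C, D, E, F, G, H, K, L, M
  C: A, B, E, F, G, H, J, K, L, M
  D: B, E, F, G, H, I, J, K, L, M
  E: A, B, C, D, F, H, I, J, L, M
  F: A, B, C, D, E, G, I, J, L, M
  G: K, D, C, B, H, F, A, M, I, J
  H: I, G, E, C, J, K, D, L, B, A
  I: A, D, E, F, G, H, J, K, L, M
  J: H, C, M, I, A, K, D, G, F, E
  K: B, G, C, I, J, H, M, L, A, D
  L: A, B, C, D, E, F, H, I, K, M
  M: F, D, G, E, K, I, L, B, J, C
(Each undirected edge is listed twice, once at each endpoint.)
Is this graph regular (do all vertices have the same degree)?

Yes

Degrees: A:10, B:10, C:10, D:10, E:10, F:10, G:10, H:10, I:10, J:10, K:10, L:10, M:10
All degrees equal 10; the graph is regular.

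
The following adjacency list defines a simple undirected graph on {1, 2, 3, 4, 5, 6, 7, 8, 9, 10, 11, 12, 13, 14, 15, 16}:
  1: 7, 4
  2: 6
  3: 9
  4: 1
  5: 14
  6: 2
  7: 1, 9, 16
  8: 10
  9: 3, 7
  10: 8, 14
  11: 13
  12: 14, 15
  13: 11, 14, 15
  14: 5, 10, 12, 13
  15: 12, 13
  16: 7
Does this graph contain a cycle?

The graph has 16 vertices, 14 edges, and 3 connected components.
One cycle is 14-12-15-13-14.

Yes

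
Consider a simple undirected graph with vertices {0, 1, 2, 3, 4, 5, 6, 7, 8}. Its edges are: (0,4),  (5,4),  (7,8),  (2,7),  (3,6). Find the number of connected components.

Component: {1}
Component: {3, 6}
Component: {0, 4, 5}
Component: {2, 7, 8}

4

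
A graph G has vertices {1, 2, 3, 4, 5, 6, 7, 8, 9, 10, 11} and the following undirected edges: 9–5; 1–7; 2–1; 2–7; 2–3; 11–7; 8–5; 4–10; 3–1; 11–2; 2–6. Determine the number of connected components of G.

3

Component: {4, 10}
Component: {5, 8, 9}
Component: {1, 2, 3, 6, 7, 11}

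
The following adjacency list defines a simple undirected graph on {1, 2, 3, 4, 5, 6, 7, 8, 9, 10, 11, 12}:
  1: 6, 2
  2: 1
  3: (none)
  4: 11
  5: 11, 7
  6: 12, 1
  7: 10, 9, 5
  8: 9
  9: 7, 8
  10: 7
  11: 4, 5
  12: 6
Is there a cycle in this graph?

|V| = 12, |E| = 9, number of components = 3.
A forest on 12 vertices with 3 components has exactly 9 edges, which matches — so no cycle.

No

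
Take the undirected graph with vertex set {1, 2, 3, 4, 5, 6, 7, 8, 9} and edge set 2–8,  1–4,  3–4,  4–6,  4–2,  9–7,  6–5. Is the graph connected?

No

Component: {7, 9}
Component: {1, 2, 3, 4, 5, 6, 8}
No edge joins these 2 groups, so the graph is disconnected.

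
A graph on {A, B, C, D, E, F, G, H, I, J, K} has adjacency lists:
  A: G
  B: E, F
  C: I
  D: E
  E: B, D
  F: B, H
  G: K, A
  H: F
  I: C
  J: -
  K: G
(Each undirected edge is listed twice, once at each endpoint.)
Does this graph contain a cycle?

No

The graph has 11 vertices, 7 edges, and 4 connected components.
A forest on 11 vertices with 4 components has exactly 7 edges, which matches — so no cycle.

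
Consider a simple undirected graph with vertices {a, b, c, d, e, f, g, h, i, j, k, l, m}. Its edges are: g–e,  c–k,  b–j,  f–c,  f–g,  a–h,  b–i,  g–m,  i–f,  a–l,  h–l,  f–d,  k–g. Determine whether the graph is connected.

No

Component: {a, h, l}
Component: {b, c, d, e, f, g, i, j, k, m}
There are 2 separate components, so the graph is not connected.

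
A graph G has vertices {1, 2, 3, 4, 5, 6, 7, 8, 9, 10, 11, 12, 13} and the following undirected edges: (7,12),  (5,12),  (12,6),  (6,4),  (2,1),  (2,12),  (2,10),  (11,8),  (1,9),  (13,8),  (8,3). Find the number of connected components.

2

Component: {3, 8, 11, 13}
Component: {1, 2, 4, 5, 6, 7, 9, 10, 12}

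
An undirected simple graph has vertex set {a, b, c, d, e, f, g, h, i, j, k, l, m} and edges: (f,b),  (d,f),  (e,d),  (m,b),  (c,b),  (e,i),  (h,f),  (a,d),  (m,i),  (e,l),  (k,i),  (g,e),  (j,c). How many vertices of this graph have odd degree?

Degrees: a:1, b:3, c:2, d:3, e:4, f:3, g:1, h:1, i:3, j:1, k:1, l:1, m:2
Odd-degree vertices: a, b, d, f, g, h, i, j, k, l.

10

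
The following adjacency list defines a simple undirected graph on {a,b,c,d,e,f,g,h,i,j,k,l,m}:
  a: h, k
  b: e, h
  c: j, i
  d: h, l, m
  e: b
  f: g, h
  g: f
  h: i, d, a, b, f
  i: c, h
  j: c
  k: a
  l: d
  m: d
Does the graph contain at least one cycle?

The graph has 13 vertices, 12 edges, and 1 connected component.
A forest on 13 vertices with 1 component has exactly 12 edges, which matches — so no cycle.

No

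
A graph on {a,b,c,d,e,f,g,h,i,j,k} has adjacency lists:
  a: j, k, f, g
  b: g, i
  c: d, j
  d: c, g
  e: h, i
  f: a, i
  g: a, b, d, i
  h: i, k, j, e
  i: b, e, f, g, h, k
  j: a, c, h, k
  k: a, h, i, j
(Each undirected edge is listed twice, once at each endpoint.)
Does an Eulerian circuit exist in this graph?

Yes

Degrees: a:4, b:2, c:2, d:2, e:2, f:2, g:4, h:4, i:6, j:4, k:4
All degrees are even and the non-isolated vertices are connected — an Eulerian circuit exists.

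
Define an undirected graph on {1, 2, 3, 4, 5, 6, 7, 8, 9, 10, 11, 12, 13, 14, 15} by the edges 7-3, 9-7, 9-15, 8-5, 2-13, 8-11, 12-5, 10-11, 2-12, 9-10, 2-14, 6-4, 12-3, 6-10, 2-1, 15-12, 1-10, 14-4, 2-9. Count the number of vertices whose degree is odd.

Degrees: 1:2, 2:5, 3:2, 4:2, 5:2, 6:2, 7:2, 8:2, 9:4, 10:4, 11:2, 12:4, 13:1, 14:2, 15:2
Odd-degree vertices: 2, 13.

2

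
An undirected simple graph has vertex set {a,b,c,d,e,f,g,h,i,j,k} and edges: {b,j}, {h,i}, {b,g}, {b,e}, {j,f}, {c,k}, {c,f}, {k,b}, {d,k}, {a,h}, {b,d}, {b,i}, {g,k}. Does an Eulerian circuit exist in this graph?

Degrees: a:1, b:6, c:2, d:2, e:1, f:2, g:2, h:2, i:2, j:2, k:4
Vertices with odd degree: a, e. An Eulerian circuit requires all degrees even.

No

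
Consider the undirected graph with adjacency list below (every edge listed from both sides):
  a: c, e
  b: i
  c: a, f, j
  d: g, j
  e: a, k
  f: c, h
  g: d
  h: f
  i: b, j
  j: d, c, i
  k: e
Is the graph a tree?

Yes

|V| = 11, |E| = 10.
It is connected with exactly 10 edges, hence acyclic — it is a tree.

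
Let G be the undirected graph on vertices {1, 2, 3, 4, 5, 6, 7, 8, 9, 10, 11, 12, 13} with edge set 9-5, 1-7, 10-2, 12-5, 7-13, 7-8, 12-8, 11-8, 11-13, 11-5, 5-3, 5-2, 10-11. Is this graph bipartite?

A valid 2-coloring puts {2, 3, 4, 6, 7, 9, 11, 12} on one side and {1, 5, 8, 10, 13} on the other; every edge crosses between the two sides.

Yes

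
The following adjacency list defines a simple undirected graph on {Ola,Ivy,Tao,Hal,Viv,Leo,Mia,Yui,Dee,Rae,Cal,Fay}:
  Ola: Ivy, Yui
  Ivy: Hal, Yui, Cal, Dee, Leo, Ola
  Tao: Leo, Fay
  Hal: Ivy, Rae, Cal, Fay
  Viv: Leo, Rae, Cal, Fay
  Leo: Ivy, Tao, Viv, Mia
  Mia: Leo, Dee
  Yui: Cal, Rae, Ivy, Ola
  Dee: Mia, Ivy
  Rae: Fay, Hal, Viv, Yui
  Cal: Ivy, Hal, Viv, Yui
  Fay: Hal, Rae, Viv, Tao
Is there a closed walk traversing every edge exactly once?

Degrees: Ola:2, Ivy:6, Tao:2, Hal:4, Viv:4, Leo:4, Mia:2, Yui:4, Dee:2, Rae:4, Cal:4, Fay:4
All degrees are even and the non-isolated vertices are connected — an Eulerian circuit exists.

Yes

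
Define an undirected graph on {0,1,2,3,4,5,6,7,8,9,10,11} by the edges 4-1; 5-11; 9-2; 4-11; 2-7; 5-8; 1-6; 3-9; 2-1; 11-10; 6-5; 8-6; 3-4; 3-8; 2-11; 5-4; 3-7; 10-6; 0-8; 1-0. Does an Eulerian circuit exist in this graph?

Yes

Degrees: 0:2, 1:4, 2:4, 3:4, 4:4, 5:4, 6:4, 7:2, 8:4, 9:2, 10:2, 11:4
All degrees are even and the non-isolated vertices are connected — an Eulerian circuit exists.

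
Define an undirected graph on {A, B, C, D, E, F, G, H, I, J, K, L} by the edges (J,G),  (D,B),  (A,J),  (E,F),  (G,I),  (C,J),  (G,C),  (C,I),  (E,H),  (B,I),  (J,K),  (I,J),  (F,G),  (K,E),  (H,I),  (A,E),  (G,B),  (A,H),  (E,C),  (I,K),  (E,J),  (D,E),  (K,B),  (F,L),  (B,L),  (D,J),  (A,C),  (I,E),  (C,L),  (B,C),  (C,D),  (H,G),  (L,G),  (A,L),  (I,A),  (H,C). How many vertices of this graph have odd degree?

6

Degrees: A:6, B:6, C:9, D:4, E:8, F:3, G:7, H:5, I:8, J:7, K:4, L:5
Odd-degree vertices: C, F, G, H, J, L.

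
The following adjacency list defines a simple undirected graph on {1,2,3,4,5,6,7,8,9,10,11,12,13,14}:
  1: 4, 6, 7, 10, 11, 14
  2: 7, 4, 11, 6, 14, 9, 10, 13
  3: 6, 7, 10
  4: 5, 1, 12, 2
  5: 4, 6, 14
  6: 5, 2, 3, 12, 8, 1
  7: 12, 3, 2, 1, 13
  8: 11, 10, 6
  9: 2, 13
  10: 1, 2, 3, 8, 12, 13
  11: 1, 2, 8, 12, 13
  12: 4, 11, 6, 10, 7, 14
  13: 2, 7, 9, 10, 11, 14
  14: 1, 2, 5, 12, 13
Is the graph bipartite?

No

The cycle 2-13-14-2 has length 3, which is odd, so the graph is not bipartite.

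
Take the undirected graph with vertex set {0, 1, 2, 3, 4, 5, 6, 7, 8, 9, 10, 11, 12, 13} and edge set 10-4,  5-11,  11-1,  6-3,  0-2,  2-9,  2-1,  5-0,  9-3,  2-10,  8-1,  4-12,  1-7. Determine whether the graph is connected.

Component: {13}
Component: {0, 1, 2, 3, 4, 5, 6, 7, 8, 9, 10, 11, 12}
There are 2 separate components, so the graph is not connected.

No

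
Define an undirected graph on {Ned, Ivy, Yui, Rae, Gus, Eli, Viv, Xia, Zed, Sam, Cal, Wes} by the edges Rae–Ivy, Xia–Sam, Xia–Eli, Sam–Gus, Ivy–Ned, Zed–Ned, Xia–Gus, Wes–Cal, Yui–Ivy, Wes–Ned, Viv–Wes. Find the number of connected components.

2

Component: {Gus, Eli, Xia, Sam}
Component: {Ned, Ivy, Yui, Rae, Viv, Zed, Cal, Wes}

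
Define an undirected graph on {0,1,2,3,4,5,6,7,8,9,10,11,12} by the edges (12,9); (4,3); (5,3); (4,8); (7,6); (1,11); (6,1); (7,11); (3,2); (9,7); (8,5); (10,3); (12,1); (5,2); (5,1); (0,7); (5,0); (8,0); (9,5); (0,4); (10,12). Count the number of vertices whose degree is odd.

4

Degrees: 0:4, 1:4, 2:2, 3:4, 4:3, 5:6, 6:2, 7:4, 8:3, 9:3, 10:2, 11:2, 12:3
Odd-degree vertices: 4, 8, 9, 12.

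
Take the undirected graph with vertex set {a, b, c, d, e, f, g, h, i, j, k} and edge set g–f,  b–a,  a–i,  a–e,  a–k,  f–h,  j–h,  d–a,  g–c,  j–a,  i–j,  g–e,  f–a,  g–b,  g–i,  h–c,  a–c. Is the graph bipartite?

j-i-a-j is an odd cycle (length 3), and a bipartite graph can contain only even cycles.

No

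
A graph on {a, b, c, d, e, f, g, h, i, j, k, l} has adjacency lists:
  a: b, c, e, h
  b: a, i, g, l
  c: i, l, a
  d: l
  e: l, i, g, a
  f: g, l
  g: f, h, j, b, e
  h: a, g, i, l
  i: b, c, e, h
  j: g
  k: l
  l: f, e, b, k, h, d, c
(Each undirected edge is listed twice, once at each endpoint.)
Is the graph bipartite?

Color {b, c, d, e, f, h, j, k} black and {a, g, i, l} white. No edge joins two same-colored vertices, so the graph is bipartite.

Yes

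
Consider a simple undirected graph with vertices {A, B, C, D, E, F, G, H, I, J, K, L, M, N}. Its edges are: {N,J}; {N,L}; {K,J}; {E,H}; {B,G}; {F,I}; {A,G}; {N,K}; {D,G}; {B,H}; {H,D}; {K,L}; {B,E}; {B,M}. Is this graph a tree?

|V| = 14, |E| = 14.
It is not connected, so it is not a tree.

No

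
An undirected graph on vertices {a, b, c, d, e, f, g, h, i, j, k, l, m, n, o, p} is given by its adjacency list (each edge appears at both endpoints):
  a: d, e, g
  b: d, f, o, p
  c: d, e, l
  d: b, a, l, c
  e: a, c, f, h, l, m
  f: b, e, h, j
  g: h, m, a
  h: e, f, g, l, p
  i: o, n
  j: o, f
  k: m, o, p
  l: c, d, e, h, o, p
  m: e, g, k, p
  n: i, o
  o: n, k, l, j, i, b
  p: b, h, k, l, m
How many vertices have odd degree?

6

Degrees: a:3, b:4, c:3, d:4, e:6, f:4, g:3, h:5, i:2, j:2, k:3, l:6, m:4, n:2, o:6, p:5
Odd-degree vertices: a, c, g, h, k, p.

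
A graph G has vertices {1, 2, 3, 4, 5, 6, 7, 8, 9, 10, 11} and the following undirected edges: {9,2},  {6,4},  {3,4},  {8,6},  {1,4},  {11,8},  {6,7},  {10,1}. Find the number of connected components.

3

Component: {5}
Component: {2, 9}
Component: {1, 3, 4, 6, 7, 8, 10, 11}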